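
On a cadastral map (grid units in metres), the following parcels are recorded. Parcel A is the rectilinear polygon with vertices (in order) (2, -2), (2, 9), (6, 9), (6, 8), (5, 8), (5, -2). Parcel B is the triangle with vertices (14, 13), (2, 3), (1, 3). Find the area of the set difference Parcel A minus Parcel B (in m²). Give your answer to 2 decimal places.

31.98

|Parcel A| = 34, |Parcel A∩Parcel B| = 2.0192.
|Parcel A ∖ Parcel B| = |Parcel A| − |Parcel A∩Parcel B| = 34 − 2.0192 = 31.98.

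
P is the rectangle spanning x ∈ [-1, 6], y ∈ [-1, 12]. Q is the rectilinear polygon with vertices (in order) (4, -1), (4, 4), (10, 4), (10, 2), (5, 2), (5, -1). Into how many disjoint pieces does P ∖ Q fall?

2

P ∖ Q splits into 2 disjoint pieces (area 3, area 81).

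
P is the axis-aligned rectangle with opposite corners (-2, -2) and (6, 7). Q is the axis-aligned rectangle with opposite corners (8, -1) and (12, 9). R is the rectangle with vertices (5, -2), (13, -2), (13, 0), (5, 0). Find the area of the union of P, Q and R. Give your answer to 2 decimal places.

122.00

By inclusion–exclusion:
Individual areas: |P| = 72, |Q| = 40, |R| = 16.
|P∩Q| = 0 (no overlap).
|P∩R|: x∈[5,6], y∈[-2,0] → 1·2 = 2.
|Q∩R|: x∈[8,12], y∈[-1,0] → 4·1 = 4.
|P∩Q∩R| = 0.
|P ∪ Q ∪ R| = 128 − 6 + 0 = 122.00.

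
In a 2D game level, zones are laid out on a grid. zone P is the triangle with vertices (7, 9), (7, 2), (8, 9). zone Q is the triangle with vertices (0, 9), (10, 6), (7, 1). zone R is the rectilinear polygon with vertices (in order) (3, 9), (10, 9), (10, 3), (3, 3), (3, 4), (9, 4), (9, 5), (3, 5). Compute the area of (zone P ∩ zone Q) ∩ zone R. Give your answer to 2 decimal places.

|zone P ∩ zone Q| = 1.6445.
|(zone P ∩ zone Q) ∩ zone R| = 1.22.

1.22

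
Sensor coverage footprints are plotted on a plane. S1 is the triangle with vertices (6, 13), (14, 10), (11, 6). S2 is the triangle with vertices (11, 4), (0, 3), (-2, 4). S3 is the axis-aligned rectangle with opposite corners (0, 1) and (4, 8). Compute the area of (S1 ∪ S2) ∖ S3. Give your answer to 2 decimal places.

23.73

|S1 ∪ S2| = 27.
|(S1 ∪ S2) ∩ S3| = 3.2727.
|(S1 ∪ S2) ∖ S3| = 27 − 3.2727 = 23.73.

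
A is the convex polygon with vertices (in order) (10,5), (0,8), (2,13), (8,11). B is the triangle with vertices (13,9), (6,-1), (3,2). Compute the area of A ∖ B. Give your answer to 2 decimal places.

|A| = 44, |A∩B| = 1.3172.
|A ∖ B| = |A| − |A∩B| = 44 − 1.3172 = 42.68.

42.68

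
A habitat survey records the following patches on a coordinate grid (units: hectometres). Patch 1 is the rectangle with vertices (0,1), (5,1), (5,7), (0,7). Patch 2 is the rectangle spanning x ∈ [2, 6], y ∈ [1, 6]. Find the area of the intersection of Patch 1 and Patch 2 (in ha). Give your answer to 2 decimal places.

15.00

|Patch 1∩Patch 2|: x∈[2,5], y∈[1,6] → 3·5 = 15.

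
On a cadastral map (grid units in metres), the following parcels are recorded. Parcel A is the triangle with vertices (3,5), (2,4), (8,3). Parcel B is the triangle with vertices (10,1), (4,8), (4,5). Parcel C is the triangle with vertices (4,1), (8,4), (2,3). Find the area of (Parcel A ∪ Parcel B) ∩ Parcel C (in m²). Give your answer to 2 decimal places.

The region (Parcel A ∪ Parcel B) ∩ Parcel C is the polygon with vertices (7.652,3.739), (6.824,3.118), (6.667,3.222), (5,3.5), (7.5,3.917).
By the shoelace formula its area is 0.91.

0.91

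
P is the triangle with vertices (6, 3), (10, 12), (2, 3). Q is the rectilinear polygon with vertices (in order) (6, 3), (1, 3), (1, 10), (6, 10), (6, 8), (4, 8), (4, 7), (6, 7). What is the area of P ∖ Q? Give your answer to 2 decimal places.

|P| = 18, |P∩Q| = 8.8889.
|P ∖ Q| = |P| − |P∩Q| = 18 − 8.8889 = 9.11.

9.11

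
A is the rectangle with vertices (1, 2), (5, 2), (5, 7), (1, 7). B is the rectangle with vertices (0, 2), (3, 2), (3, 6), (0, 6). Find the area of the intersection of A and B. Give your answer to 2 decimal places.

|A∩B|: x∈[1,3], y∈[2,6] → 2·4 = 8.

8.00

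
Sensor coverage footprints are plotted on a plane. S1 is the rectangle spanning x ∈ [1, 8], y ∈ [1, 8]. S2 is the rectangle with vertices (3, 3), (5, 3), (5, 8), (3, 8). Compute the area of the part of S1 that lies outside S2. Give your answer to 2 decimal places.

|S1∩S2|: x∈[3,5], y∈[3,8] → 2·5 = 10.
|S1| = 49.
|S1 ∖ S2| = |S1| − |S1∩S2| = 49 − 10 = 39.00.

39.00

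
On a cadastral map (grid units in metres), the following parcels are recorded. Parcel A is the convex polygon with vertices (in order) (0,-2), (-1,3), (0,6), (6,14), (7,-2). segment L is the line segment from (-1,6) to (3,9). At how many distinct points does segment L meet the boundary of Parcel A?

1

The segment meets the boundary at (1.286,7.714).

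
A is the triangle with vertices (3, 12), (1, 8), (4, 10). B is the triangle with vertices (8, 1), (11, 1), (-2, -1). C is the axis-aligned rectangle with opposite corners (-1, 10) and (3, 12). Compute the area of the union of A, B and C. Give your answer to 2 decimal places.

14.00

By inclusion–exclusion:
Individual areas: |A| = 4, |B| = 3, |C| = 8.
|A∩B| = 0.
|A∩C| = 1.
|B∩C| = 0.
|A∩B∩C| = 0.
|A ∪ B ∪ C| = 15 − 1 + 0 = 14.00.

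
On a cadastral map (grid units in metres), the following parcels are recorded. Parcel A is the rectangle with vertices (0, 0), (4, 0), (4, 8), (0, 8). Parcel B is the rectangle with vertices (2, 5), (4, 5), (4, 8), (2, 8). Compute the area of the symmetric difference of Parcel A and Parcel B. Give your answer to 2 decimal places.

26.00

|Parcel A∩Parcel B|: x∈[2,4], y∈[5,8] → 2·3 = 6.
|Parcel A △ Parcel B| = |Parcel A| + |Parcel B| − 2·|Parcel A∩Parcel B| = 32 + 6 − 12 = 26.00.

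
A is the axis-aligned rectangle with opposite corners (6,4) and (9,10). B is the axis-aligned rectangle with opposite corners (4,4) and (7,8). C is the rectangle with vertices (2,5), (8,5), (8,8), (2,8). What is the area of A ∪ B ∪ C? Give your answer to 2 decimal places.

32.00

By inclusion–exclusion:
Individual areas: |A| = 18, |B| = 12, |C| = 18.
|A∩B|: x∈[6,7], y∈[4,8] → 1·4 = 4.
|A∩C|: x∈[6,8], y∈[5,8] → 2·3 = 6.
|B∩C|: x∈[4,7], y∈[5,8] → 3·3 = 9.
|A∩B∩C| = 3.
|A ∪ B ∪ C| = 48 − 19 + 3 = 32.00.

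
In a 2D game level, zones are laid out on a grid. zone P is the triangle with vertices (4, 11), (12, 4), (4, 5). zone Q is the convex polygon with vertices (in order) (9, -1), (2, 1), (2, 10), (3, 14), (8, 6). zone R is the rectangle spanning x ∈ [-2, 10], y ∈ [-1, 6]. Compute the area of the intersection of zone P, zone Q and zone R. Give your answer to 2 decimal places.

5.16

The intersection is the polygon with vertices (8.218,4.473), (4,5), (4,6), (8,6).
By the shoelace formula its area is 5.16.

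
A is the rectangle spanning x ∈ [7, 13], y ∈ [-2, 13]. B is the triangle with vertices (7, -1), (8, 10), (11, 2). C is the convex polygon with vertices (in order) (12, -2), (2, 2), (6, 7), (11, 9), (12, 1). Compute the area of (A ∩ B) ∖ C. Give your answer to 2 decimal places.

1.41

|A ∩ B| = 20.5.
|(A ∩ B) ∩ C| = 19.0916.
|(A ∩ B) ∖ C| = 20.5 − 19.0916 = 1.41.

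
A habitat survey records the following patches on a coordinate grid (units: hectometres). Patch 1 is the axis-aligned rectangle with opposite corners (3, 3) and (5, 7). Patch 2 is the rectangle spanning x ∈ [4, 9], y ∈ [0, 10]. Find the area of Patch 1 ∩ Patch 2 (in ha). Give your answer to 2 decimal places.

|Patch 1∩Patch 2|: x∈[4,5], y∈[3,7] → 1·4 = 4.

4.00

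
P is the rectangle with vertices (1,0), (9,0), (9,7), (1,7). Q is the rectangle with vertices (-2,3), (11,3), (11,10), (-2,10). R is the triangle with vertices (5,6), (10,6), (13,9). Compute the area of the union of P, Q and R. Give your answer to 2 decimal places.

116.25

By inclusion–exclusion:
Individual areas: |P| = 56, |Q| = 91, |R| = 7.5.
|P∩Q|: x∈[1,9], y∈[3,7] → 8·4 = 32.
|P∩R| = 2.6667.
|Q∩R| = 6.25.
|P∩Q∩R| = 2.6667.
|P ∪ Q ∪ R| = 154.5 − 40.9167 + 2.6667 = 116.25.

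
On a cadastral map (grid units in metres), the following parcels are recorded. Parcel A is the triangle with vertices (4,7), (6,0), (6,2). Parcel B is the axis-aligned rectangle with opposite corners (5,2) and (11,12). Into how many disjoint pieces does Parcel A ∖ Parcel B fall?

Parcel A ∖ Parcel B splits into 2 disjoint pieces (area 0.5, area 0.5714).

2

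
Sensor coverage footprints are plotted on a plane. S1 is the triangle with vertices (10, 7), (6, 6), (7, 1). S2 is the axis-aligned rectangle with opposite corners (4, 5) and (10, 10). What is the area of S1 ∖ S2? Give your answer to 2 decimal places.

|S1| = 10.5, |S1∩S2| = 4.9.
|S1 ∖ S2| = |S1| − |S1∩S2| = 10.5 − 4.9 = 5.60.

5.60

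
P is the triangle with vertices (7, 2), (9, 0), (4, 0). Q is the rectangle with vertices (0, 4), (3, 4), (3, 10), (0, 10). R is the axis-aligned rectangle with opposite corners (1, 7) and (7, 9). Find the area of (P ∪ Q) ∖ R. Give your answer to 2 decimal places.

|P ∪ Q| = 23.
|(P ∪ Q) ∩ R| = 4.
|(P ∪ Q) ∖ R| = 23 − 4 = 19.00.

19.00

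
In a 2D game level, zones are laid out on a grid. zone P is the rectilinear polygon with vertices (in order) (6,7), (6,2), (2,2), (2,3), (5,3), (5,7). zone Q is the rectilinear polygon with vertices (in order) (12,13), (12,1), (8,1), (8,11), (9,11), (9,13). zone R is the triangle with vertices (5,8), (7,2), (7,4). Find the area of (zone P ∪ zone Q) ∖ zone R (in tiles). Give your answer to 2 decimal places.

53.58

|zone P ∪ zone Q| = 54.
|(zone P ∪ zone Q) ∩ zone R| = 0.4167.
|(zone P ∪ zone Q) ∖ zone R| = 54 − 0.4167 = 53.58.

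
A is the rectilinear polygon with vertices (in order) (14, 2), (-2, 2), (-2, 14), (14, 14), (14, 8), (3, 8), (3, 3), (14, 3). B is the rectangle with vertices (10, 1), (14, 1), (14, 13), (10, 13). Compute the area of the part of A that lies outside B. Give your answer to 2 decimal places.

|A| = 137, |A∩B| = 24.
|A ∖ B| = |A| − |A∩B| = 137 − 24 = 113.00.

113.00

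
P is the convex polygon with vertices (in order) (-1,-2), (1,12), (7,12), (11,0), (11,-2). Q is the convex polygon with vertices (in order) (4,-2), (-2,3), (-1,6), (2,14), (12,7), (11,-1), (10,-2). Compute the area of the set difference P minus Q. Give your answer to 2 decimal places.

|P| = 130, |P∩Q| = 117.9606.
|P ∖ Q| = |P| − |P∩Q| = 130 − 117.9606 = 12.04.

12.04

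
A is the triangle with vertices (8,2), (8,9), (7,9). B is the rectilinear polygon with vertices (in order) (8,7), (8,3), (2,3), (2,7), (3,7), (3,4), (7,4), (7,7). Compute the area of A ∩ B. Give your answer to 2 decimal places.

1.71

The intersection is the polygon with vertices (8,3), (7.857,3), (7.286,7), (8,7).
By the shoelace formula its area is 1.71.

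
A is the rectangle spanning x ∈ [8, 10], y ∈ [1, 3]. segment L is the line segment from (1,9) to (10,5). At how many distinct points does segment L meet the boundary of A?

The segment lies entirely outside A and never meets its boundary.

0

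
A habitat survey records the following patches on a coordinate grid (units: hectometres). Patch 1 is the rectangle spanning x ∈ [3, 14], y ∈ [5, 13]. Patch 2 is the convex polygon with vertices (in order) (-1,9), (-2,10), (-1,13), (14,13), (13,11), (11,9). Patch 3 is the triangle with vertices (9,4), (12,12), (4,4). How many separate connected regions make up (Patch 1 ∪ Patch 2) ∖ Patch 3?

(Patch 1 ∪ Patch 2) ∖ Patch 3 is a single connected region.

1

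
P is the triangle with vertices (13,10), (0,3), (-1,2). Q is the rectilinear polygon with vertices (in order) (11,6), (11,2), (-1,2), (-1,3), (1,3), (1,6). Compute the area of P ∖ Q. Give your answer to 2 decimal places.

1.11

|P| = 3, |P∩Q| = 1.8915.
|P ∖ Q| = |P| − |P∩Q| = 3 − 1.8915 = 1.11.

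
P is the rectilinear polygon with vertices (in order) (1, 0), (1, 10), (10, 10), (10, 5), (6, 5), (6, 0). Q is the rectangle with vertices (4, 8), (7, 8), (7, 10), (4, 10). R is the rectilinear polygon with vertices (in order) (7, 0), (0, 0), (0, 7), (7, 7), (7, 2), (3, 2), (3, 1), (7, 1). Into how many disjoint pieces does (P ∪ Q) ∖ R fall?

(P ∪ Q) ∖ R splits into 2 disjoint pieces (area 33, area 3).

2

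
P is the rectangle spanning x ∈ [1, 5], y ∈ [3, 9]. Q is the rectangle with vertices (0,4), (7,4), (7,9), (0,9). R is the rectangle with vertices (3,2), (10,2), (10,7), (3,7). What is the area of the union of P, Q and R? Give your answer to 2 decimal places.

60.00

By inclusion–exclusion:
Individual areas: |P| = 24, |Q| = 35, |R| = 35.
|P∩Q|: x∈[1,5], y∈[4,9] → 4·5 = 20.
|P∩R|: x∈[3,5], y∈[3,7] → 2·4 = 8.
|Q∩R|: x∈[3,7], y∈[4,7] → 4·3 = 12.
|P∩Q∩R| = 6.
|P ∪ Q ∪ R| = 94 − 40 + 6 = 60.00.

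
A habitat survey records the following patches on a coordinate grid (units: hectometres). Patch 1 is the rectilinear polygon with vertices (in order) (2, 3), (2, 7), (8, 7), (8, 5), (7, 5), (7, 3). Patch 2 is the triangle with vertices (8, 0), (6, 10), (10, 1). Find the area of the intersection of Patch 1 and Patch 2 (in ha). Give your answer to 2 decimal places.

The intersection is the polygon with vertices (7.333,7), (8,5.5), (8,5), (7,5), (6.6,7).
By the shoelace formula its area is 1.90.

1.90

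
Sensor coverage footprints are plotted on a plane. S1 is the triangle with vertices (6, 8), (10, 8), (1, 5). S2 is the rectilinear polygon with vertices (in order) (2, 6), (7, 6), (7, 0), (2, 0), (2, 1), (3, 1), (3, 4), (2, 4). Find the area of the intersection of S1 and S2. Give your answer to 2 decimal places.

0.53

The intersection is the polygon with vertices (2,5.333), (2,5.6), (2.667,6), (4,6).
By the shoelace formula its area is 0.53.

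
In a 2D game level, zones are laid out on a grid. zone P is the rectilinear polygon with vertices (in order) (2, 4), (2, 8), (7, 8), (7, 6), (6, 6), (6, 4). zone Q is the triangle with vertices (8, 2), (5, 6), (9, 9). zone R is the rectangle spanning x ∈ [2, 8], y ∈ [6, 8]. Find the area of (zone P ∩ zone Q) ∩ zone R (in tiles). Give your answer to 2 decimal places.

The region (zone P ∩ zone Q) ∩ zone R is the polygon with vertices (6,6), (5,6), (7,7.5), (7,6).
By the shoelace formula its area is 1.50.

1.50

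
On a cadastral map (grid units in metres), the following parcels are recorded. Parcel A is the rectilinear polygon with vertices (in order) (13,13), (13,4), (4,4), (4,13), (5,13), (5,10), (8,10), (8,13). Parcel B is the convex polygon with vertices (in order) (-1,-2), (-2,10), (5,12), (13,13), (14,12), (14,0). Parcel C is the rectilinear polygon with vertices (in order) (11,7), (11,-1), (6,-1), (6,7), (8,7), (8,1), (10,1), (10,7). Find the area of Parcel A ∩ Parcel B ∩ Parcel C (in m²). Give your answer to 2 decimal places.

9.00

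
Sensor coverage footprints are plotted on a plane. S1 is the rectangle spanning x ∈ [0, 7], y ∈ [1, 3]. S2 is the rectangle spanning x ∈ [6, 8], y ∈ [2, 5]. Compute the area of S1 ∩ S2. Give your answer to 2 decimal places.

|S1∩S2|: x∈[6,7], y∈[2,3] → 1·1 = 1.

1.00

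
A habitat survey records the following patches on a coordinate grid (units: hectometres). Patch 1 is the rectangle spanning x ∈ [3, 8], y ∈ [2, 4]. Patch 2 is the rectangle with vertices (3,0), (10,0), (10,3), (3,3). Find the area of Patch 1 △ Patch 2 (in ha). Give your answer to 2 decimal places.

21.00

|Patch 1∩Patch 2|: x∈[3,8], y∈[2,3] → 5·1 = 5.
|Patch 1 △ Patch 2| = |Patch 1| + |Patch 2| − 2·|Patch 1∩Patch 2| = 10 + 21 − 10 = 21.00.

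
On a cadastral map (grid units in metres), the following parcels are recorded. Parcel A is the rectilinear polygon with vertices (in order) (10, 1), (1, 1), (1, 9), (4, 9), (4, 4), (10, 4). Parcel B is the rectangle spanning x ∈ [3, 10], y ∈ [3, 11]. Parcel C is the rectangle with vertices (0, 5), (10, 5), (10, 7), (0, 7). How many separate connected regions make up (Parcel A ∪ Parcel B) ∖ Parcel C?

2

(Parcel A ∪ Parcel B) ∖ Parcel C splits into 2 disjoint pieces (area 36, area 32).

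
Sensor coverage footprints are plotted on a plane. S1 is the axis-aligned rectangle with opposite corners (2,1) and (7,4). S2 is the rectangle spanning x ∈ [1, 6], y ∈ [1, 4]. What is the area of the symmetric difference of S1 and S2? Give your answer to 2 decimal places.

|S1∩S2|: x∈[2,6], y∈[1,4] → 4·3 = 12.
|S1 △ S2| = |S1| + |S2| − 2·|S1∩S2| = 15 + 15 − 24 = 6.00.

6.00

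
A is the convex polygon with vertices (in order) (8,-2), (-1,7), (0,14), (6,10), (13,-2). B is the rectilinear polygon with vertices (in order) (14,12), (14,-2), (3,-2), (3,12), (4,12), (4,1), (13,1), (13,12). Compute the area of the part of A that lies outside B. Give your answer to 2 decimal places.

71.96

|A| = 98, |A∩B| = 26.0417.
|A ∖ B| = |A| − |A∩B| = 98 − 26.0417 = 71.96.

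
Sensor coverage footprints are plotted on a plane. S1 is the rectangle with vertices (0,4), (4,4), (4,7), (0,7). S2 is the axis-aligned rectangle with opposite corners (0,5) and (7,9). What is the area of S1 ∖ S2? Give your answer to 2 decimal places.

4.00

|S1∩S2|: x∈[0,4], y∈[5,7] → 4·2 = 8.
|S1| = 12.
|S1 ∖ S2| = |S1| − |S1∩S2| = 12 − 8 = 4.00.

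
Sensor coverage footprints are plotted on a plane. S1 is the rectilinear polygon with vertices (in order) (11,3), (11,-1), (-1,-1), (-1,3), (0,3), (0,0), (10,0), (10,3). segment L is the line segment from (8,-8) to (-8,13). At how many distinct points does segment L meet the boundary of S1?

The segment meets the boundary at (-0.381,3), (0,2.5), (1.905,0), (2.667,-1).

4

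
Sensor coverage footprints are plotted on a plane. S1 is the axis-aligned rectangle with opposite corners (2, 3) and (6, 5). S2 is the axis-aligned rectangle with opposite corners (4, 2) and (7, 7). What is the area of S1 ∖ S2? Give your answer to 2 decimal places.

4.00

|S1∩S2|: x∈[4,6], y∈[3,5] → 2·2 = 4.
|S1| = 8.
|S1 ∖ S2| = |S1| − |S1∩S2| = 8 − 4 = 4.00.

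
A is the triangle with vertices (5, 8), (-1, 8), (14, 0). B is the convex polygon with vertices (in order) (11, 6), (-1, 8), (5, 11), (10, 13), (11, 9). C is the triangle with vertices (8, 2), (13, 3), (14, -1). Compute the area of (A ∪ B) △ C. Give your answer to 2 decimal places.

|A ∪ B| = 64.3077.
|(A ∪ B) ∩ C| = 2.2633.
|(A ∪ B) △ C| = 64.3077 + 10.5 − 4.5266 = 70.28.

70.28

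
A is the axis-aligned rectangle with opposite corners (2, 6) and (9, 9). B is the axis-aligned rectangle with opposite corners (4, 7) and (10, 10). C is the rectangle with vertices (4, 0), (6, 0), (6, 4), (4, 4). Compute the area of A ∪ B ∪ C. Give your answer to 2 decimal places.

37.00

By inclusion–exclusion:
Individual areas: |A| = 21, |B| = 18, |C| = 8.
|A∩B|: x∈[4,9], y∈[7,9] → 5·2 = 10.
|A∩C| = 0 (no overlap).
|B∩C| = 0 (no overlap).
|A∩B∩C| = 0.
|A ∪ B ∪ C| = 47 − 10 + 0 = 37.00.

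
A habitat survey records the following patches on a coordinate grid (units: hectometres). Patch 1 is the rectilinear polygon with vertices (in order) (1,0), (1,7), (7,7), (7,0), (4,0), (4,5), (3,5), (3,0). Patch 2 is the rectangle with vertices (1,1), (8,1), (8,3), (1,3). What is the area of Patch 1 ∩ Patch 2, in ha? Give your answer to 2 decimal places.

10.00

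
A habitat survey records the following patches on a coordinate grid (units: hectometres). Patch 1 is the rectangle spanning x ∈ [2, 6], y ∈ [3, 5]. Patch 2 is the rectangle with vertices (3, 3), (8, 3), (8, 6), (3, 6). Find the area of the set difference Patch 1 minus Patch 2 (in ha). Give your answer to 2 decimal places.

2.00

|Patch 1∩Patch 2|: x∈[3,6], y∈[3,5] → 3·2 = 6.
|Patch 1| = 8.
|Patch 1 ∖ Patch 2| = |Patch 1| − |Patch 1∩Patch 2| = 8 − 6 = 2.00.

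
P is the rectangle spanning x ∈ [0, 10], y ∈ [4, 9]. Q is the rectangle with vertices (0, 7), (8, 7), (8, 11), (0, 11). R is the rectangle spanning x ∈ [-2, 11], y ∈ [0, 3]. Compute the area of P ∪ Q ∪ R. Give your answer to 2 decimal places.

By inclusion–exclusion:
Individual areas: |P| = 50, |Q| = 32, |R| = 39.
|P∩Q|: x∈[0,8], y∈[7,9] → 8·2 = 16.
|P∩R| = 0 (no overlap).
|Q∩R| = 0 (no overlap).
|P∩Q∩R| = 0.
|P ∪ Q ∪ R| = 121 − 16 + 0 = 105.00.

105.00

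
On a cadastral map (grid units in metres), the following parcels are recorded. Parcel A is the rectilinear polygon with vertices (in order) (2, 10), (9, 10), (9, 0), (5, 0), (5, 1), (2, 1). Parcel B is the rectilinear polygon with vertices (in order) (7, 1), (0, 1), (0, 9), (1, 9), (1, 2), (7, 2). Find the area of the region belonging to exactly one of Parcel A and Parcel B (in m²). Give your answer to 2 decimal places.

71.00

|Parcel A| = 67, |Parcel B| = 14, |Parcel A∩Parcel B| = 5.
|Parcel A △ Parcel B| = |Parcel A| + |Parcel B| − 2·|Parcel A∩Parcel B| = 67 + 14 − 10 = 71.00.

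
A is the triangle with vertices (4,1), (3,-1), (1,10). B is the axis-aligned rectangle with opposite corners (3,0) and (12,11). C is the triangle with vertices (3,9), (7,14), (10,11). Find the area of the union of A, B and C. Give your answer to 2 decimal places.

112.35

By inclusion–exclusion:
Individual areas: |A| = 7.5, |B| = 99, |C| = 13.5.
|A∩B| = 2.25.
|A∩C| = 0.
|B∩C| = 5.4.
|A∩B∩C| = 0.
|A ∪ B ∪ C| = 120 − 7.65 + 0 = 112.35.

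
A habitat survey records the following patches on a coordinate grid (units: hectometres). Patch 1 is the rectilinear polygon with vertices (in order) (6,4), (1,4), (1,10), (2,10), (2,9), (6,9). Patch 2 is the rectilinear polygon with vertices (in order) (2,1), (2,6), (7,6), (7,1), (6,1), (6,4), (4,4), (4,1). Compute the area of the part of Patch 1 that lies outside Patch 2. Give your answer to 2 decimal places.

|Patch 1| = 26, |Patch 1∩Patch 2| = 8.
|Patch 1 ∖ Patch 2| = |Patch 1| − |Patch 1∩Patch 2| = 26 − 8 = 18.00.

18.00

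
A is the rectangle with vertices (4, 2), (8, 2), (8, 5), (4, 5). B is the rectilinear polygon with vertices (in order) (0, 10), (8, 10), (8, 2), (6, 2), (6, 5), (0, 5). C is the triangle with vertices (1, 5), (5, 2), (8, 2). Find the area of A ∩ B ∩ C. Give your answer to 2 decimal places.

0.86

The intersection is the polygon with vertices (6,2), (6,2.857), (8,2).
By the shoelace formula its area is 0.86.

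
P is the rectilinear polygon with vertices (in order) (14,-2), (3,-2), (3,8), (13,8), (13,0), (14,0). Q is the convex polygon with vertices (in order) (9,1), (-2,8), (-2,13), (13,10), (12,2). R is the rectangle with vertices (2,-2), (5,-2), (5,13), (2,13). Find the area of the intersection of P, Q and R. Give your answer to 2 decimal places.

The intersection is the polygon with vertices (5,8), (5,3.546), (3,4.818), (3,8).
By the shoelace formula its area is 7.64.

7.64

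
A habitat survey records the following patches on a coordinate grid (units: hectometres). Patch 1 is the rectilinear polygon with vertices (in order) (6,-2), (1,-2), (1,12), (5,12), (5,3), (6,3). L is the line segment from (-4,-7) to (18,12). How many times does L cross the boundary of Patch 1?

The segment meets the boundary at (6,1.636), (1.789,-2).

2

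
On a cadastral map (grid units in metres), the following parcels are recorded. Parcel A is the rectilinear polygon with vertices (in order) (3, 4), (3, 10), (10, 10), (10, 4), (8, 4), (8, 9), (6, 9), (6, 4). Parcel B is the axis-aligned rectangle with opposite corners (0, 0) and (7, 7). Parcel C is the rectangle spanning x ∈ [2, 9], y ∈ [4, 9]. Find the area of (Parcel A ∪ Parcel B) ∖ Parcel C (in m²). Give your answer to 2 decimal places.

|Parcel A ∪ Parcel B| = 72.
|(Parcel A ∪ Parcel B) ∩ Parcel C| = 26.
|(Parcel A ∪ Parcel B) ∖ Parcel C| = 72 − 26 = 46.00.

46.00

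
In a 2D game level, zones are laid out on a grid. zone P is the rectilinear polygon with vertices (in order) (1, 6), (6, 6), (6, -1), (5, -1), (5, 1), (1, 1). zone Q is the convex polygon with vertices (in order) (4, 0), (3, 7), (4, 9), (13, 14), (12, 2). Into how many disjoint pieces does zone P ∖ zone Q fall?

2

zone P ∖ zone Q splits into 2 disjoint pieces (area 12.5, area 1.375).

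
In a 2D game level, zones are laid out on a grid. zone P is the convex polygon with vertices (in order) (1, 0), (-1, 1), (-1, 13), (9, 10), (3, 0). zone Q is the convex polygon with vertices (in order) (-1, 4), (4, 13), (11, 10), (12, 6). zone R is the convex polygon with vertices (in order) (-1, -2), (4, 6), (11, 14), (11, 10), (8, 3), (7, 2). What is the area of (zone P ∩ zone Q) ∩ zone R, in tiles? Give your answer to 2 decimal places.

The region (zone P ∩ zone Q) ∩ zone R is the polygon with vertices (6.051,5.085), (3.149,4.638), (4,6), (7.812,10.356), (9,10).
By the shoelace formula its area is 11.44.

11.44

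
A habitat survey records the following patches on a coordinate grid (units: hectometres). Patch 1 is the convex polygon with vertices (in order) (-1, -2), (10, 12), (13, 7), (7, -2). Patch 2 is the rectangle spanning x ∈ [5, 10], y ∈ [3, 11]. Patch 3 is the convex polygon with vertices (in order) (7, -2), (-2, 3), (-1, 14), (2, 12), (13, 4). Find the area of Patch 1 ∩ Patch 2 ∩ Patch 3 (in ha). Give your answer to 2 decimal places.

20.63

The intersection is the polygon with vertices (10,3), (5,3), (5,5.636), (7.091,8.297), (10,6.182).
By the shoelace formula its area is 20.63.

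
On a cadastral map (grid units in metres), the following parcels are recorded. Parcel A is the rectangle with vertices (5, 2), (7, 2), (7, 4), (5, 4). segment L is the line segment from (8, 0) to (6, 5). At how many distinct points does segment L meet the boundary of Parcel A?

The segment meets the boundary at (6.4,4), (7,2.5).

2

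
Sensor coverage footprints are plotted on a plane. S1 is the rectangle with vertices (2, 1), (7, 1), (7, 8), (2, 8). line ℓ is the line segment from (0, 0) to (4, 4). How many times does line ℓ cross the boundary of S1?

The segment meets the boundary at (2,2).

1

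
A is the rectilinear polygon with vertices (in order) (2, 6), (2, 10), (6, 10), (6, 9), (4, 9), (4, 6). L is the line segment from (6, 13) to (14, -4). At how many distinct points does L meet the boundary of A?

0

The segment lies entirely outside A and never meets its boundary.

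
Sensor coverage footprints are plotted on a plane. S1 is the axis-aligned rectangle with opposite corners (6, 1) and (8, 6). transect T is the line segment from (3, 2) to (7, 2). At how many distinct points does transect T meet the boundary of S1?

1

The segment meets the boundary at (6,2).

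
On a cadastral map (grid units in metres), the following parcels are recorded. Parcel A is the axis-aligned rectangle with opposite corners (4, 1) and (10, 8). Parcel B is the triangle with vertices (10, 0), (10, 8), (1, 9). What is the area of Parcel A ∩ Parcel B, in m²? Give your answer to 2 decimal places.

29.50

The intersection is the polygon with vertices (10,1), (9,1), (4,6), (4,8), (10,8).
By the shoelace formula its area is 29.50.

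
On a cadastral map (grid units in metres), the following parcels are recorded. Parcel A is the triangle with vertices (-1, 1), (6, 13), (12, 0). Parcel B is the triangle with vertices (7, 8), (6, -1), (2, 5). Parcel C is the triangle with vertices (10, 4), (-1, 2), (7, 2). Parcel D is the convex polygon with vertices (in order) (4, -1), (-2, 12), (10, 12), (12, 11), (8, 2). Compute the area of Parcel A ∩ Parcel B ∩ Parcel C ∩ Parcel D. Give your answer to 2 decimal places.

The intersection is the polygon with vertices (6.484,3.361), (6.333,2), (4,2), (3.459,2.811).
By the shoelace formula its area is 2.96.

2.96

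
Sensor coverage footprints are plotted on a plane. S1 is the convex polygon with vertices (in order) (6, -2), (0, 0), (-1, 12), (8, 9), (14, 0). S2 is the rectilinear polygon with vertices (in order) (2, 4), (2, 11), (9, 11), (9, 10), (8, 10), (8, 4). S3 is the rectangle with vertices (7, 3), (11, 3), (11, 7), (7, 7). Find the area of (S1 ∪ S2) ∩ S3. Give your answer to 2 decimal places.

The region (S1 ∪ S2) ∩ S3 is the polygon with vertices (11,4.5), (11,3), (7,3), (7,7), (9.333,7).
By the shoelace formula its area is 13.92.

13.92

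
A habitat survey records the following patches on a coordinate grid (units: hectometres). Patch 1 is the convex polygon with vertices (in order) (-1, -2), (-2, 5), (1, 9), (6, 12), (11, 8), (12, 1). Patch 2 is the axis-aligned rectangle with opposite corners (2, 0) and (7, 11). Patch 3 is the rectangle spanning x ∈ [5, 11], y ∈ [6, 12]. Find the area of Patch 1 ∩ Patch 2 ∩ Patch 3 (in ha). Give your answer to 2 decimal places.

10.00

The intersection is the polygon with vertices (7,11), (7,6), (5,6), (5,11).
By the shoelace formula its area is 10.00.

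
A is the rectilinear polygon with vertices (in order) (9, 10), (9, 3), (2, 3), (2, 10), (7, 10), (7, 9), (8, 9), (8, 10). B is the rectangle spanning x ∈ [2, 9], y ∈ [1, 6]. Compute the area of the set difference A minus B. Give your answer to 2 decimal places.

|A| = 48, |A∩B| = 21.
|A ∖ B| = |A| − |A∩B| = 48 − 21 = 27.00.

27.00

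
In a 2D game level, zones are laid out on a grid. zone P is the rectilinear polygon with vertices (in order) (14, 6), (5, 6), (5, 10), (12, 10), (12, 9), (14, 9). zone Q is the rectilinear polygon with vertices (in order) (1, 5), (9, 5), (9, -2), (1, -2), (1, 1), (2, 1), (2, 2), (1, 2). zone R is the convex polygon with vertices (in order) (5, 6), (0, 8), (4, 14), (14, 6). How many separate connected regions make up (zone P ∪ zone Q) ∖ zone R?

(zone P ∪ zone Q) ∖ zone R splits into 2 disjoint pieces (area 8, area 55).

2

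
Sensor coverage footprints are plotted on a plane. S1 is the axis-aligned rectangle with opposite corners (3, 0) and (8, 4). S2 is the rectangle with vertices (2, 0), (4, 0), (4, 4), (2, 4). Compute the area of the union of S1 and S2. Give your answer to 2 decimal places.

24.00

By inclusion–exclusion:
Individual areas: |S1| = 20, |S2| = 8.
|S1∩S2|: x∈[3,4], y∈[0,4] → 1·4 = 4.
|S1 ∪ S2| = 28 − 4 = 24.00.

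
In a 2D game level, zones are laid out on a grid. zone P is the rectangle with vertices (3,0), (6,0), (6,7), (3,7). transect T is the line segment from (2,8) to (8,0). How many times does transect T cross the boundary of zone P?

2

The segment meets the boundary at (3,6.667), (6,2.667).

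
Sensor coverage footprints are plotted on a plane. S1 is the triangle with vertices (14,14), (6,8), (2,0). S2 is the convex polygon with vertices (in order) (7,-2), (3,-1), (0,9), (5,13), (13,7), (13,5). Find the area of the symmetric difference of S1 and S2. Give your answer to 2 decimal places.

108.89

|S1| = 20, |S2| = 120, |S1∩S2| = 15.5531.
|S1 △ S2| = |S1| + |S2| − 2·|S1∩S2| = 20 + 120 − 31.1062 = 108.89.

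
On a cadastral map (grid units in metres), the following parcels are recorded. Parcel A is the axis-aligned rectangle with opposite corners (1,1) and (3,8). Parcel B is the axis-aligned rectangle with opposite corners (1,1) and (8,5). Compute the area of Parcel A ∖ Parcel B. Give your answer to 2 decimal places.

6.00

|Parcel A∩Parcel B|: x∈[1,3], y∈[1,5] → 2·4 = 8.
|Parcel A| = 14.
|Parcel A ∖ Parcel B| = |Parcel A| − |Parcel A∩Parcel B| = 14 − 8 = 6.00.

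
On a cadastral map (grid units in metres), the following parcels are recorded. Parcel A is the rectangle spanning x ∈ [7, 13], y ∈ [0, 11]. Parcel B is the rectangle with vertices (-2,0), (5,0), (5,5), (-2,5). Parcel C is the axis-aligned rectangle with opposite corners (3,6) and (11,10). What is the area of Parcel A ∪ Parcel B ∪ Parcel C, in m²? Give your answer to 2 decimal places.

By inclusion–exclusion:
Individual areas: |Parcel A| = 66, |Parcel B| = 35, |Parcel C| = 32.
|Parcel A∩Parcel B| = 0 (no overlap).
|Parcel A∩Parcel C|: x∈[7,11], y∈[6,10] → 4·4 = 16.
|Parcel B∩Parcel C| = 0 (no overlap).
|Parcel A∩Parcel B∩Parcel C| = 0.
|Parcel A ∪ Parcel B ∪ Parcel C| = 133 − 16 + 0 = 117.00.

117.00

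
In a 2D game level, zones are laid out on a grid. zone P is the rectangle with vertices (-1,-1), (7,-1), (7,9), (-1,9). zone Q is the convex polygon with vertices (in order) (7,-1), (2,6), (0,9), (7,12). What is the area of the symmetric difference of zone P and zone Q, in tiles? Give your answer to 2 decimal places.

55.00

|zone P| = 80, |zone Q| = 46, |zone P∩zone Q| = 35.5.
|zone P △ zone Q| = |zone P| + |zone Q| − 2·|zone P∩zone Q| = 80 + 46 − 71 = 55.00.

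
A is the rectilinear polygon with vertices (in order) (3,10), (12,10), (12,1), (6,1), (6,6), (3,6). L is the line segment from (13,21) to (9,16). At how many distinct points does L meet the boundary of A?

0

The segment lies entirely outside A and never meets its boundary.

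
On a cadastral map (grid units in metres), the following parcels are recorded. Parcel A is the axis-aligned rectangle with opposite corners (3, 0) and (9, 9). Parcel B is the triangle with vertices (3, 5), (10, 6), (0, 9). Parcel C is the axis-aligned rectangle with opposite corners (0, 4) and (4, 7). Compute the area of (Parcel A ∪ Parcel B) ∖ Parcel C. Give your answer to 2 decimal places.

|Parcel A ∪ Parcel B| = 58.8714.
|(Parcel A ∪ Parcel B) ∩ Parcel C| = 4.5.
|(Parcel A ∪ Parcel B) ∖ Parcel C| = 58.8714 − 4.5 = 54.37.

54.37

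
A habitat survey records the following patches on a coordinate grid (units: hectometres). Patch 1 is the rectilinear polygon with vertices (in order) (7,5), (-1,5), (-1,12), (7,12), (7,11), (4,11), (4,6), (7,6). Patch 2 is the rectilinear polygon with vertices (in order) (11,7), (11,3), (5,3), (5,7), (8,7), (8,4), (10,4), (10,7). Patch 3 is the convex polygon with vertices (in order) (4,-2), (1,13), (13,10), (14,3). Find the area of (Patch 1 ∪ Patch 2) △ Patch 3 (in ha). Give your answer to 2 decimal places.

|Patch 1 ∪ Patch 2| = 57.
|(Patch 1 ∪ Patch 2) ∩ Patch 3| = 36.2.
|(Patch 1 ∪ Patch 2) △ Patch 3| = 57 + 123 − 72.4 = 107.60.

107.60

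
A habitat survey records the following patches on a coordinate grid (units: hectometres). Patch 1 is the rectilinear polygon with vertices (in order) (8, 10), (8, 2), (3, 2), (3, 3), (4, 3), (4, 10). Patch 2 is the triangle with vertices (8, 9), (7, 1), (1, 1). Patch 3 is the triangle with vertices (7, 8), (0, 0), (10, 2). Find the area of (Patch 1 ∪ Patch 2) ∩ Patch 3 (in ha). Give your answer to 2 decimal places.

|Patch 1 ∪ Patch 2| = 40.2054.
|(Patch 1 ∪ Patch 2) ∩ Patch 3| = 25.65.

25.65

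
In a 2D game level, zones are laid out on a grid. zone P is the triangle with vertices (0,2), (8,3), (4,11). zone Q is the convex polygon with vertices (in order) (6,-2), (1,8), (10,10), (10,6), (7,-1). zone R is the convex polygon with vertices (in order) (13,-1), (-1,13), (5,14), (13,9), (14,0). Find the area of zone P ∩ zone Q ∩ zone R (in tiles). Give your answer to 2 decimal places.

The intersection is the polygon with vertices (5.05,8.9), (7,5), (3.454,8.546).
By the shoelace formula its area is 3.46.

3.46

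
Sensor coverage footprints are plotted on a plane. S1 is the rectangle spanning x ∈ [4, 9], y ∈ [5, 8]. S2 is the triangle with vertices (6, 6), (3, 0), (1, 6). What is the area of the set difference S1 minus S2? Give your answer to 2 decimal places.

|S1| = 15, |S1∩S2| = 1.75.
|S1 ∖ S2| = |S1| − |S1∩S2| = 15 − 1.75 = 13.25.

13.25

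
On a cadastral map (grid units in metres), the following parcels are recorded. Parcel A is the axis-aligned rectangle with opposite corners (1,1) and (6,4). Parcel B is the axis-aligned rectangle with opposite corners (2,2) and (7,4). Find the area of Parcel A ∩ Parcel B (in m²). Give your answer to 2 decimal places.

8.00

|Parcel A∩Parcel B|: x∈[2,6], y∈[2,4] → 4·2 = 8.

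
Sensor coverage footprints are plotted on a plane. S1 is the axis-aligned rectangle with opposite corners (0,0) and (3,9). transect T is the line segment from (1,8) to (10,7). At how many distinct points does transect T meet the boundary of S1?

The segment meets the boundary at (3,7.778).

1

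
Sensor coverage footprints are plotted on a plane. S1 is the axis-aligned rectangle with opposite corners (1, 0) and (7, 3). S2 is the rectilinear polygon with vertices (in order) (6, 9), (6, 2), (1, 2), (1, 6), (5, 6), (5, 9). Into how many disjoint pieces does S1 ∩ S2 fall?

1

S1 ∩ S2 is a single connected region.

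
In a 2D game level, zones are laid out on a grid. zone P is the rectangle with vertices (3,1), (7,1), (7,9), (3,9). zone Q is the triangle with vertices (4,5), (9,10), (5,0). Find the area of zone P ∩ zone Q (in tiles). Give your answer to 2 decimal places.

The intersection is the polygon with vertices (7,5), (5.4,1), (4.8,1), (4,5), (7,8).
By the shoelace formula its area is 11.70.

11.70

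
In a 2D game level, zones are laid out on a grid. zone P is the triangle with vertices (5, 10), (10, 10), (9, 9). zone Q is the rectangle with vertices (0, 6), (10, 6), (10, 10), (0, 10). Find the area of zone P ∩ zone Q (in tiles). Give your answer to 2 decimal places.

The intersection is the polygon with vertices (10,10), (9,9), (5,10).
By the shoelace formula its area is 2.50.

2.50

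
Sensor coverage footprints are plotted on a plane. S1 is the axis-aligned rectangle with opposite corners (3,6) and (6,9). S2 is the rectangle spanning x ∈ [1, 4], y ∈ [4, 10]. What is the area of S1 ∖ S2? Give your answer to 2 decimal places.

6.00

|S1∩S2|: x∈[3,4], y∈[6,9] → 1·3 = 3.
|S1| = 9.
|S1 ∖ S2| = |S1| − |S1∩S2| = 9 − 3 = 6.00.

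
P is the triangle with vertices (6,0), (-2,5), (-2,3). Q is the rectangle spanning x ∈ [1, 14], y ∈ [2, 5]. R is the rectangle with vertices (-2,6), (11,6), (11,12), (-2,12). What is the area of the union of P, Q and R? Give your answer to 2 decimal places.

By inclusion–exclusion:
Individual areas: |P| = 8, |Q| = 39, |R| = 78.
|P∩Q| = 1.0125.
|P∩R| = 0.
|Q∩R| = 0 (no overlap).
|P∩Q∩R| = 0.
|P ∪ Q ∪ R| = 125 − 1.0125 + 0 = 123.99.

123.99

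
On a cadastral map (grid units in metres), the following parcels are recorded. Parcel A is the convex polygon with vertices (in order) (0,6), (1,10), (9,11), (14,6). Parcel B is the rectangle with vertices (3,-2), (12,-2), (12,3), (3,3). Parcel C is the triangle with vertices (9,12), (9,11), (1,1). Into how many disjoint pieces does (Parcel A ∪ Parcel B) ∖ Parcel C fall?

3

(Parcel A ∪ Parcel B) ∖ Parcel C splits into 3 disjoint pieces (area 25.3091, area 22.5, area 45).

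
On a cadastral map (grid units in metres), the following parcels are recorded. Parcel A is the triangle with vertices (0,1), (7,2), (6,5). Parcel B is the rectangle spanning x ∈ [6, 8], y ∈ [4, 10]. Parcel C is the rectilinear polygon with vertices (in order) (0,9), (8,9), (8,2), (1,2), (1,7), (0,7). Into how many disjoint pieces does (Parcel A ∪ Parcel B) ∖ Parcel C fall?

2

(Parcel A ∪ Parcel B) ∖ Parcel C splits into 2 disjoint pieces (area 2.75, area 2).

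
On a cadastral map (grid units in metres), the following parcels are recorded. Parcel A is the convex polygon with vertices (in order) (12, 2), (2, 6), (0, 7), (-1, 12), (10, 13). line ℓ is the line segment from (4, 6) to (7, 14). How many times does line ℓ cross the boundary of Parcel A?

The segment meets the boundary at (6.506,12.682).

1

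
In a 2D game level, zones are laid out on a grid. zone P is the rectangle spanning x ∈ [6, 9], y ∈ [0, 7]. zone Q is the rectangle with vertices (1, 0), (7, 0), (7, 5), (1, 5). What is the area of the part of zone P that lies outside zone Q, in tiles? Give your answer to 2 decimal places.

|zone P∩zone Q|: x∈[6,7], y∈[0,5] → 1·5 = 5.
|zone P| = 21.
|zone P ∖ zone Q| = |zone P| − |zone P∩zone Q| = 21 − 5 = 16.00.

16.00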